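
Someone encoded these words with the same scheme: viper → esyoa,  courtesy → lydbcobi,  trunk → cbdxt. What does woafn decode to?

Shifts by position in viper: pos 0: v→e (+9), pos 1: i→s (+10), pos 2: p→y (+9), pos 3: e→o (+10) — repeating every 2. It's a Vigenère-style cipher with numeric key [9,10]: position i shifts by key[i mod 2].
Undoing it on woafn: w−9=n, o−10=e, a−9=r, f−10=v, n−9=e.

nerve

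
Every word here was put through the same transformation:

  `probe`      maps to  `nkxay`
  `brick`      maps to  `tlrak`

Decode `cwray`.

The word is reversed, then every letter is shifted forward by 9.
Reversing it on cwray: shift back: c−9=t, w−9=n, r−9=i, a−9=r, y−9=p → tnirp; then reverse → print.

print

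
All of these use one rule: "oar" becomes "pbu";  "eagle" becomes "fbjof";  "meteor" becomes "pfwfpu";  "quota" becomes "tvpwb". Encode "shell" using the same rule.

The shift depends on letter class: consonant r→u is +3, but vowel o→p is +1. Vowels shift forward by 1 and consonants shift forward by 3.
For shell: s(cons)+3=v, h(cons)+3=k, e(vowel)+1=f, l(cons)+3=o, l(cons)+3=o.

vkfoo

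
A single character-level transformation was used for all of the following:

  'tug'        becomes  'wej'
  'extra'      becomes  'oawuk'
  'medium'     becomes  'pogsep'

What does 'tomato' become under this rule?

wypkwy

The shift depends on letter class: consonant t→w is +3, but vowel u→e is +10. The rule splits by letter class: vowels +10, consonants +3.
For tomato: t(cons)+3=w, o(vowel)+10=y, m(cons)+3=p, a(vowel)+10=k, t(cons)+3=w, o(vowel)+10=y.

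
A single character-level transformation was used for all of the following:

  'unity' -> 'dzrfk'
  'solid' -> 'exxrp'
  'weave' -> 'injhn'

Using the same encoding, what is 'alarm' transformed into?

jxjdy

The shift depends on letter class: consonant n→z is +12, but vowel u→d is +9. Vowels shift forward by 9 and consonants shift forward by 12.
Applying it to alarm: a(vowel)+9=j, l(cons)+12=x, a(vowel)+9=j, r(cons)+12=d, m(cons)+12=y.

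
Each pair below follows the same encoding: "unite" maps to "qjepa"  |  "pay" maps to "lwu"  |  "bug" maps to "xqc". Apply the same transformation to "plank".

Compare letters: u→q is +22, n→j is +22, i→e is +22 — a constant shift. Each letter is shifted forward by 22 in the alphabet (a Caesar shift of +22).
Applying it to plank: p+22=l, l+22=h, a+22=w, n+22=j, k+22=g.

lhwjg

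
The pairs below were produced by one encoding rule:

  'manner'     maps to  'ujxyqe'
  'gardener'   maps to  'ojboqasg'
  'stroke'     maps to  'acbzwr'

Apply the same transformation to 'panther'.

xjxetrf

In manner: m→u is +8, a→j is +9, n→x is +10, n→y is +11 — the shift increases by 1 each position. Each letter shifts forward by (position + 8), i.e. 8, 9, 10, … — the shift grows by one for each successive letter.
For panther: p+8=x, a+9=j, n+10=x, t+11=e, h+12=t, e+13=r, r+14=f.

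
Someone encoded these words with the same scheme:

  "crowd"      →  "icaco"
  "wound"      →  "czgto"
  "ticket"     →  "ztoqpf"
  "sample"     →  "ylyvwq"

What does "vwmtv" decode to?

plank

It's a Vigenère-style cipher with numeric key [6,11,12]: position i shifts by key[i mod 3].
Reversing it on vwmtv: v−6=p, w−11=l, m−12=a, t−6=n, v−11=k.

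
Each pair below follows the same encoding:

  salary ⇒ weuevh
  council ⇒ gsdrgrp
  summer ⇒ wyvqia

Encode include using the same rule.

Shifts by position in salary: pos 0: s→w (+4), pos 1: a→e (+4), pos 2: l→u (+9), pos 3: a→e (+4), pos 4: r→v (+4), pos 5: y→h (+9) — repeating every 3. The shifts repeat in a cycle of length 3: positions 0,1,… shift by +4, +4, +9, then the pattern repeats.
Applying it to include: i+4=m, n+4=r, c+9=l, l+4=p, u+4=y, d+9=m, e+4=i.

mrlpymi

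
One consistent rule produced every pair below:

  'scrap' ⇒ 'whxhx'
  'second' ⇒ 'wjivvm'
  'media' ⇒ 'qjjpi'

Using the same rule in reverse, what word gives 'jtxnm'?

In scrap: s→w is +4, c→h is +5, r→x is +6, a→h is +7 — the shift increases by 1 each position. Each letter shifts forward by (position + 4), i.e. 4, 5, 6, … — the shift grows by one for each successive letter.
Decoding jtxnm: j−4=f, t−5=o, x−6=r, n−7=g, m−8=e.

forge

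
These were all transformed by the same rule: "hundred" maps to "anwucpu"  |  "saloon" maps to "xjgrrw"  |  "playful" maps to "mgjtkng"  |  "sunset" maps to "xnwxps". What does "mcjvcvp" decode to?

h(7)→a(0) and u(20)→n(13) fit y≡21x+9 (mod 26); the inverse of 21 mod 26 is 5. Treating letters as 0–25, the rule is x ↦ 21x + 9 (mod 26).
Reversing it on mcjvcvp: m(12)→5·(12−9)≡15=p; c(2)→5·(2−9)≡17=r; j(9)→5·(9−9)≡0=a; v(21)→5·(21−9)≡8=i; c(2)→5·(2−9)≡17=r; v(21)→5·(21−9)≡8=i; p(15)→5·(15−9)≡4=e (all mod 26).

prairie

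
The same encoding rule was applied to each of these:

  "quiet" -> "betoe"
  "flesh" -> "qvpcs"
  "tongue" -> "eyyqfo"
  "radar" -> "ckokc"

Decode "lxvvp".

Shifts by position in quiet: pos 0: q→b (+11), pos 1: u→e (+10), pos 2: i→t (+11), pos 3: e→o (+10) — repeating every 2. The shifts repeat in a cycle of length 2: positions 0,1,… shift by +11, +10, then the pattern repeats.
Undoing it on lxvvp: l−11=a, x−10=n, v−11=k, v−10=l, p−11=e.

ankle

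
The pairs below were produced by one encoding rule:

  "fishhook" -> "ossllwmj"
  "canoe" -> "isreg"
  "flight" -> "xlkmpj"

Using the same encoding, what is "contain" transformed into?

The output letters match the input read backwards, each shifted +4: fishhook reversed is koohhsif. Two steps: reverse the string, then apply a Caesar shift of +4.
For contain: reverse → niatnoc; then shift: n+4=r, i+4=m, a+4=e, t+4=x, n+4=r, o+4=s, c+4=g.

rmexrsg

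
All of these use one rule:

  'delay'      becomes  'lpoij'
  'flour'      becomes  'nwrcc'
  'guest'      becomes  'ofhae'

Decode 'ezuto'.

world

Shifts by position in delay: pos 0: d→l (+8), pos 1: e→p (+11), pos 2: l→o (+3), pos 3: a→i (+8), pos 4: y→j (+11) — repeating every 3. It's a Vigenère-style cipher with numeric key [8,11,3]: position i shifts by key[i mod 3].
Reversing it on ezuto: e−8=w, z−11=o, u−3=r, t−8=l, o−11=d.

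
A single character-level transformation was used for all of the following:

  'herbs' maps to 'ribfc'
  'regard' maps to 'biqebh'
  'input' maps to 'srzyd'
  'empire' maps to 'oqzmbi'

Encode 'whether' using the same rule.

Shifts by position in herbs: pos 0: h→r (+10), pos 1: e→i (+4), pos 2: r→b (+10), pos 3: b→f (+4) — repeating every 2. It's a Vigenère-style cipher with numeric key [10,4]: position i shifts by key[i mod 2].
Applying it to whether: w+10=g, h+4=l, e+10=o, t+4=x, h+10=r, e+4=i, r+10=b.

gloxrib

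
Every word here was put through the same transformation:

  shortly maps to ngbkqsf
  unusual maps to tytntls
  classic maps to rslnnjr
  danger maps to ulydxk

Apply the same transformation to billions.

ojssjbyn

s(18)→n(13) and h(7)→g(6) fit y≡3x+11 (mod 26); the inverse of 3 mod 26 is 9. Treating letters as 0–25, the rule is x ↦ 3x + 11 (mod 26).
For billions: b(1)→3·1+11≡14=o; i(8)→3·8+11≡9=j; l(11)→3·11+11≡18=s; l(11)→3·11+11≡18=s; i(8)→3·8+11≡9=j; o(14)→3·14+11≡1=b; n(13)→3·13+11≡24=y; s(18)→3·18+11≡13=n (all mod 26).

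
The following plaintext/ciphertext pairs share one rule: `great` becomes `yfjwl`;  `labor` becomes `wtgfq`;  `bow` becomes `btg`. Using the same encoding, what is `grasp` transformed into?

The word is reversed, then every letter is shifted forward by 5.
For grasp: reverse → psarg; then shift: p+5=u, s+5=x, a+5=f, r+5=w, g+5=l.

uxfwl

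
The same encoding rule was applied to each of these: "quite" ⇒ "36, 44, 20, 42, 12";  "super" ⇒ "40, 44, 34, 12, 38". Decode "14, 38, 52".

The formula is n = 2×(alphabet index, a=1) + 2.
Reversing it on 14, 38, 52: 14→(14−2)÷2=6=f, 38→(38−2)÷2=18=r, 52→(52−2)÷2=25=y.

fry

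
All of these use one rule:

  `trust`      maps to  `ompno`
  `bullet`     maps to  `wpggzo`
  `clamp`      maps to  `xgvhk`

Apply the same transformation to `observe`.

Compare letters: t→o is +21, r→m is +21, u→p is +21 — a constant shift. This is a Caesar cipher with shift 21.
For observe: o+21=j, b+21=w, s+21=n, e+21=z, r+21=m, v+21=q, e+21=z.

jwnzmqz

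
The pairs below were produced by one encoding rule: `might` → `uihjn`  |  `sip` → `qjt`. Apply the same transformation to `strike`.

fljsut

The output letters match the input read backwards, each shifted +1: might reversed is thgim. The word is reversed, then every letter is shifted forward by 1.
For strike: reverse → ekirts; then shift: e+1=f, k+1=l, i+1=j, r+1=s, t+1=u, s+1=t.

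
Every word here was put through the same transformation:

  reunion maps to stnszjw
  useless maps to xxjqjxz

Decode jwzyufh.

capture

The output letters match the input read backwards, each shifted +5: reunion reversed is noinuer. The word is reversed, then every letter is shifted forward by 5.
Reversing it on jwzyufh: shift back: j−5=e, w−5=r, z−5=u, y−5=t, u−5=p, f−5=a, h−5=c → erutpac; then reverse → capture.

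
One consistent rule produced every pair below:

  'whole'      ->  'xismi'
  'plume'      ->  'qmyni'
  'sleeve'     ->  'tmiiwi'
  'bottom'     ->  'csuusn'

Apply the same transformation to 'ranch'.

seodi

The shift depends on letter class: consonant w→x is +1, but vowel o→s is +4. Vowels shift forward by 4 and consonants shift forward by 1.
On ranch: r(cons)+1=s, a(vowel)+4=e, n(cons)+1=o, c(cons)+1=d, h(cons)+1=i.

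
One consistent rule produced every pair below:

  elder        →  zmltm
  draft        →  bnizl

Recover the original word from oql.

The output letters match the input read backwards, each shifted +8: elder reversed is redle. Two steps: reverse the string, then apply a Caesar shift of +8.
Decoding oql: shift back: o−8=g, q−8=i, l−8=d → gid; then reverse → dig.

dig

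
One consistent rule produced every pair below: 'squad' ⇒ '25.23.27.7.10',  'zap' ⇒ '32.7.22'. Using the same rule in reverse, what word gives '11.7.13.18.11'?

s is letter #19 and maps to 25: an offset of 6. Each letter is replaced by its alphabet position (a=1..z=26) + 6.
Reversing it on 11.7.13.18.11: 11→(11−6)÷1=5=e, 7→(7−6)÷1=1=a, 13→(13−6)÷1=7=g, 18→(18−6)÷1=12=l, 11→(11−6)÷1=5=e.

eagle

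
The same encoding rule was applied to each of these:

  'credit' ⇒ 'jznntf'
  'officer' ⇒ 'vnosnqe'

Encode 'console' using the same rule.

jwwczxr

In credit: c→j is +7, r→z is +8, e→n is +9, d→n is +10 — the shift increases by 1 each position. The shift increases by 1 at each position, starting from +7: 7, 8, 9, ….
Applying it to console: c+7=j, o+8=w, n+9=w, s+10=c, o+11=z, l+12=x, e+13=r.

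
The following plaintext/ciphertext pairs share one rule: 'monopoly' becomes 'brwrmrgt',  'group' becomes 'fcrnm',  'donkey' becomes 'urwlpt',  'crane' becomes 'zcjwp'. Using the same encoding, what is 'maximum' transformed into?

bjyvbnb

This is an affine cipher: with a=0,…,z=25, each position x becomes (21x+9) mod 26.
For maximum: m(12)→21·12+9≡1=b; a(0)→21·0+9≡9=j; x(23)→21·23+9≡24=y; i(8)→21·8+9≡21=v; m(12)→21·12+9≡1=b; u(20)→21·20+9≡13=n; m(12)→21·12+9≡1=b (all mod 26).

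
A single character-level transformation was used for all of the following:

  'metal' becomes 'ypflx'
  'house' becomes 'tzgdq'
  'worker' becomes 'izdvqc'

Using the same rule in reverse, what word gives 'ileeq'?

The shifts repeat in a cycle of length 2: positions 0,1,… shift by +12, +11, then the pattern repeats.
Undoing it on ileeq: i−12=w, l−11=a, e−12=s, e−11=t, q−12=e.

waste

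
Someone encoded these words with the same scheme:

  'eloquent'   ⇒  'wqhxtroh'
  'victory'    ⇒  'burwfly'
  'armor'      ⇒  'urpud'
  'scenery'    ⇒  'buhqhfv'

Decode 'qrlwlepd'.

Read the word backwards and shift each letter +3.
Undoing it on qrlwlepd: shift back: q−3=n, r−3=o, l−3=i, w−3=t, l−3=i, e−3=b, p−3=m, d−3=a → noitibma; then reverse → ambition.

ambition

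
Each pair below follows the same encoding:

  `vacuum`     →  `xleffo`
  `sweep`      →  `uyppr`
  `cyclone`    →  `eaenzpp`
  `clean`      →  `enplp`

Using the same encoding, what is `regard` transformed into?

tpiltf

Vowels shift forward by 11 and consonants shift forward by 2.
On regard: r(cons)+2=t, e(vowel)+11=p, g(cons)+2=i, a(vowel)+11=l, r(cons)+2=t, d(cons)+2=f.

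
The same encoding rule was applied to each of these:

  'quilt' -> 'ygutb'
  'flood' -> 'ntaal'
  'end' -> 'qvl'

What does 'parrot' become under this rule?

xmzzab

The shift depends on letter class: consonant q→y is +8, but vowel u→g is +12. Vowels shift forward by 12 and consonants shift forward by 8.
On parrot: p(cons)+8=x, a(vowel)+12=m, r(cons)+8=z, r(cons)+8=z, o(vowel)+12=a, t(cons)+8=b.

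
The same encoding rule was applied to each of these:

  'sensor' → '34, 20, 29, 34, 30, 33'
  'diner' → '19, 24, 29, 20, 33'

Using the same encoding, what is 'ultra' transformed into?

s is letter #19 and maps to 34: an offset of 15. Each letter is replaced by its alphabet position (a=1..z=26) + 15.
On ultra: u=21→36, l=12→27, t=20→35, r=18→33, a=1→16.

36, 27, 35, 33, 16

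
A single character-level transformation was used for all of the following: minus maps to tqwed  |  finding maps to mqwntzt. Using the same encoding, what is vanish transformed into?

ciwsdt

Letter i (0-indexed) is shifted by i+7, so successive shifts are 7, 8, 9, ….
On vanish: v+7=c, a+8=i, n+9=w, i+10=s, s+11=d, h+12=t.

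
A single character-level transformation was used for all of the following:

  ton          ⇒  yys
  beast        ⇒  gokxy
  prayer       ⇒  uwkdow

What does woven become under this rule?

The shift depends on letter class: consonant t→y is +5, but vowel o→y is +10. The rule splits by letter class: vowels +10, consonants +5.
On woven: w(cons)+5=b, o(vowel)+10=y, v(cons)+5=a, e(vowel)+10=o, n(cons)+5=s.

byaos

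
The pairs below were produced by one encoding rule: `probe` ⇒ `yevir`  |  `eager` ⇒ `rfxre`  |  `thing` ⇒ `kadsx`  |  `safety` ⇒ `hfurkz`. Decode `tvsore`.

p(15)→y(24) and r(17)→e(4) fit y≡3x+5 (mod 26); the inverse of 3 mod 26 is 9. Each letter's alphabet position (a=0..z=25) is mapped through 3·x+5 mod 26 — an affine cipher.
Decoding tvsore: t(19)→9·(19−5)≡22=w; v(21)→9·(21−5)≡14=o; s(18)→9·(18−5)≡13=n; o(14)→9·(14−5)≡3=d; r(17)→9·(17−5)≡4=e; e(4)→9·(4−5)≡17=r (all mod 26).

wonder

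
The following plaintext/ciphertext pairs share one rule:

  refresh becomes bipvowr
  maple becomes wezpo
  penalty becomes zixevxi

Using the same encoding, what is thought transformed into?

Shifts by position in refresh: pos 0: r→b (+10), pos 1: e→i (+4), pos 2: f→p (+10), pos 3: r→v (+4) — repeating every 2. The shifts repeat in a cycle of length 2: positions 0,1,… shift by +10, +4, then the pattern repeats.
Applying it to thought: t+10=d, h+4=l, o+10=y, u+4=y, g+10=q, h+4=l, t+10=d.

dlyyqld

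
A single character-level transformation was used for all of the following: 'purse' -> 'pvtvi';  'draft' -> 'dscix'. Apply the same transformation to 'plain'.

pmclr

In purse: p→p is +0, u→v is +1, r→t is +2, s→v is +3 — the shift increases by 1 each position. The shift increases by 1 at each position, starting from +0: 0, 1, 2, ….
For plain: p+0=p, l+1=m, a+2=c, i+3=l, n+4=r.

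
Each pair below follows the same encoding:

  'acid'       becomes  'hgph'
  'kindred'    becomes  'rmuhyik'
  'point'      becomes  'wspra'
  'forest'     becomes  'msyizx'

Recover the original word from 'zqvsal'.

smooth

Shifts by position in acid: pos 0: a→h (+7), pos 1: c→g (+4), pos 2: i→p (+7), pos 3: d→h (+4) — repeating every 2. It's a Vigenère-style cipher with numeric key [7,4]: position i shifts by key[i mod 2].
Reversing it on zqvsal: z−7=s, q−4=m, v−7=o, s−4=o, a−7=t, l−4=h.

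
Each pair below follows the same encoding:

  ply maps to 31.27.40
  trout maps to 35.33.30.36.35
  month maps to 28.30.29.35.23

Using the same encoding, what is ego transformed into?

p is letter #16 and maps to 31: an offset of 15. Letters become their 1-based position plus 15 (so a→16, b→17, …).
Applying it to ego: e=5→20, g=7→22, o=15→30.

20.22.30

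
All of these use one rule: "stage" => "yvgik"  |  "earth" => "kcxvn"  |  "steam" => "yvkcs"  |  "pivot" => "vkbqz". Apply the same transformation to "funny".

lwtpe

Shifts by position in stage: pos 0: s→y (+6), pos 1: t→v (+2), pos 2: a→g (+6), pos 3: g→i (+2) — repeating every 2. It's a Vigenère-style cipher with numeric key [6,2]: position i shifts by key[i mod 2].
Applying it to funny: f+6=l, u+2=w, n+6=t, n+2=p, y+6=e.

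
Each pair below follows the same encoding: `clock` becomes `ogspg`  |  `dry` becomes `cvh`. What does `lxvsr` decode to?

The output letters match the input read backwards, each shifted +4: clock reversed is kcolc. Read the word backwards and shift each letter +4.
Reversing it on lxvsr: shift back: l−4=h, x−4=t, v−4=r, s−4=o, r−4=n → htron; then reverse → north.

north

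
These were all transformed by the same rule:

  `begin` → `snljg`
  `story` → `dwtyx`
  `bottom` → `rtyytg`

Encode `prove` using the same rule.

The output letters match the input read backwards, each shifted +5: begin reversed is nigeb. The word is reversed, then every letter is shifted forward by 5.
For prove: reverse → evorp; then shift: e+5=j, v+5=a, o+5=t, r+5=w, p+5=u.

jatwu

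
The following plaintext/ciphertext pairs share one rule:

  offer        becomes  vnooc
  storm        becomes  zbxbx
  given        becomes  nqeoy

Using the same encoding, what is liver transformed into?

In offer: o→v is +7, f→n is +8, f→o is +9, e→o is +10 — the shift increases by 1 each position. The shift increases by 1 at each position, starting from +7: 7, 8, 9, ….
On liver: l+7=s, i+8=q, v+9=e, e+10=o, r+11=c.

sqeoc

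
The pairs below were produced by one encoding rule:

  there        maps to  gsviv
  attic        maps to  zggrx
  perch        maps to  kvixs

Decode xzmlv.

canoe

Each pair mirrors across the alphabet (t↔g, h↔s, e↔v): positions sum to 25. Each letter is replaced by its mirror in the alphabet: a↔z, b↔y, c↔x, and so on (the Atbash cipher).
Reversing it on xzmlv: x↔c, z↔a, m↔n, l↔o, v↔e.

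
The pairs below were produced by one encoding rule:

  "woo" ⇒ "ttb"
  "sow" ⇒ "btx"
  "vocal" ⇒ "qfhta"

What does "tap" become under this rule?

The output letters match the input read backwards, each shifted +5: woo reversed is oow. Read the word backwards and shift each letter +5.
For tap: reverse → pat; then shift: p+5=u, a+5=f, t+5=y.

ufy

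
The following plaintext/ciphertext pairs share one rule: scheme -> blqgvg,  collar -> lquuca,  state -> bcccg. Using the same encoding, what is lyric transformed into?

uhakl

The shift depends on letter class: consonant s→b is +9, but vowel e→g is +2. The rule splits by letter class: vowels +2, consonants +9.
Applying it to lyric: l(cons)+9=u, y(cons)+9=h, r(cons)+9=a, i(vowel)+2=k, c(cons)+9=l.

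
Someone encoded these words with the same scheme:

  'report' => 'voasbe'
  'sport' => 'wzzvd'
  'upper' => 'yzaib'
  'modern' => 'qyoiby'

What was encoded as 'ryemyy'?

Shifts by position in report: pos 0: r→v (+4), pos 1: e→o (+10), pos 2: p→a (+11), pos 3: o→s (+4), pos 4: r→b (+10), pos 5: t→e (+11) — repeating every 3. The shifts repeat in a cycle of length 3: positions 0,1,… shift by +4, +10, +11, then the pattern repeats.
Undoing it on ryemyy: r−4=n, y−10=o, e−11=t, m−4=i, y−10=o, y−11=n.

notion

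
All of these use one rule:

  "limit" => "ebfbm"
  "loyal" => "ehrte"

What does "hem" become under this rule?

axf

Compare letters: l→e is +19, i→b is +19, m→f is +19 — a constant shift. It's a constant shift of +19 (ROT19).
On hem: h+19=a, e+19=x, m+19=f.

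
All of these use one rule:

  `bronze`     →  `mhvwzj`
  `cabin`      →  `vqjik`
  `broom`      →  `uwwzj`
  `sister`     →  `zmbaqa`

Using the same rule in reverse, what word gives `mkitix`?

palace

The output letters match the input read backwards, each shifted +8: bronze reversed is eznorb. Two steps: reverse the string, then apply a Caesar shift of +8.
Decoding mkitix: shift back: m−8=e, k−8=c, i−8=a, t−8=l, i−8=a, x−8=p → ecalap; then reverse → palace.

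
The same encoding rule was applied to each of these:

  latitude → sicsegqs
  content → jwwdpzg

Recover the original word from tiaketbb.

marathon

Letter i (0-indexed) is shifted by i+7, so successive shifts are 7, 8, 9, ….
Reversing it on tiaketbb: t−7=m, i−8=a, a−9=r, k−10=a, e−11=t, t−12=h, b−13=o, b−14=n.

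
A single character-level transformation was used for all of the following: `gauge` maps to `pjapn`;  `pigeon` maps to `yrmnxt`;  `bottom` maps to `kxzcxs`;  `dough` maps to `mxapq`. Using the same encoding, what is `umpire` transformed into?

Shifts by position in gauge: pos 0: g→p (+9), pos 1: a→j (+9), pos 2: u→a (+6), pos 3: g→p (+9), pos 4: e→n (+9) — repeating every 3. The shifts repeat in a cycle of length 3: positions 0,1,… shift by +9, +9, +6, then the pattern repeats.
For umpire: u+9=d, m+9=v, p+6=v, i+9=r, r+9=a, e+6=k.

dvvrak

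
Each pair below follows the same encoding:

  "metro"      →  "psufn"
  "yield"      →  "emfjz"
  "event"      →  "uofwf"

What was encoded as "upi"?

Two steps: reverse the string, then apply a Caesar shift of +1.
Reversing it on upi: shift back: u−1=t, p−1=o, i−1=h → toh; then reverse → hot.

hot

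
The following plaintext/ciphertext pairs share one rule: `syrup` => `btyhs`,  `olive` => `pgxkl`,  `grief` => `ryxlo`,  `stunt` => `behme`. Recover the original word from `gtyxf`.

s(18)→b(1) and y(24)→t(19) fit y≡3x+25 (mod 26); the inverse of 3 mod 26 is 9. Each letter's alphabet position (a=0..z=25) is mapped through 3·x+25 mod 26 — an affine cipher.
Undoing it on gtyxf: g(6)→9·(6−25)≡11=l; t(19)→9·(19−25)≡24=y; y(24)→9·(24−25)≡17=r; x(23)→9·(23−25)≡8=i; f(5)→9·(5−25)≡2=c (all mod 26).

lyric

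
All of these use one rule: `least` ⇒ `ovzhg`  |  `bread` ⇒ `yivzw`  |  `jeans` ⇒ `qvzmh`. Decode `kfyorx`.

Letters are reflected about the middle of the alphabet (position → 25−position): Atbash.
Reversing it on kfyorx: k↔p, f↔u, y↔b, o↔l, r↔i, x↔c.

public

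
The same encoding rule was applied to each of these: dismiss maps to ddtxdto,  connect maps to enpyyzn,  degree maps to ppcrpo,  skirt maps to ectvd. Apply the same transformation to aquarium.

The output letters match the input read backwards, each shifted +11: dismiss reversed is ssimsid. Two steps: reverse the string, then apply a Caesar shift of +11.
For aquarium: reverse → muirauqa; then shift: m+11=x, u+11=f, i+11=t, r+11=c, a+11=l, u+11=f, q+11=b, a+11=l.

xftclfbl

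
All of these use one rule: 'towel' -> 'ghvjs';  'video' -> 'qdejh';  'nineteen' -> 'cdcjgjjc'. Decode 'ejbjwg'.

t(19)→g(6) and o(14)→h(7) fit y≡5x+15 (mod 26); the inverse of 5 mod 26 is 21. Each letter's alphabet position (a=0..z=25) is mapped through 5·x+15 mod 26 — an affine cipher.
Decoding ejbjwg: e(4)→21·(4−15)≡3=d; j(9)→21·(9−15)≡4=e; b(1)→21·(1−15)≡18=s; j(9)→21·(9−15)≡4=e; w(22)→21·(22−15)≡17=r; g(6)→21·(6−15)≡19=t (all mod 26).

desert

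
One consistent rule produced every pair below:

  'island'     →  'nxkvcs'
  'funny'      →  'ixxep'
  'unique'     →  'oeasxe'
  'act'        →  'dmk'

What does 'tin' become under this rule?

xsd

The output letters match the input read backwards, each shifted +10: island reversed is dnalsi. Read the word backwards and shift each letter +10.
Applying it to tin: reverse → nit; then shift: n+10=x, i+10=s, t+10=d.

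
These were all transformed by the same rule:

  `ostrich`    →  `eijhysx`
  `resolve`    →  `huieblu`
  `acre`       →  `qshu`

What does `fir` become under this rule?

vyh

Compare letters: o→e is +16, s→i is +16, t→j is +16 — a constant shift. Each letter is shifted forward by 16 in the alphabet (a Caesar shift of +16).
Applying it to fir: f+16=v, i+16=y, r+16=h.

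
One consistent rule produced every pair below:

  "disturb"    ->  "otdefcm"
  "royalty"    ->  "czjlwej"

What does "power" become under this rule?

azhpc

Compare letters: d→o is +11, i→t is +11, s→d is +11 — a constant shift. It's a constant shift of +11 (ROT11).
On power: p+11=a, o+11=z, w+11=h, e+11=p, r+11=c.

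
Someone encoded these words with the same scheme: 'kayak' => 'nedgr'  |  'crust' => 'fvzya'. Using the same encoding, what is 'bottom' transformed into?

esyzvu

In kayak: k→n is +3, a→e is +4, y→d is +5, a→g is +6 — the shift increases by 1 each position. The shift increases by 1 at each position, starting from +3: 3, 4, 5, ….
On bottom: b+3=e, o+4=s, t+5=y, t+6=z, o+7=v, m+8=u.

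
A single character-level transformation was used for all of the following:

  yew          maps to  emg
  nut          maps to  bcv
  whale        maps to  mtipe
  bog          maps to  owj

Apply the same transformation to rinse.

The word is reversed, then every letter is shifted forward by 8.
On rinse: reverse → esnir; then shift: e+8=m, s+8=a, n+8=v, i+8=q, r+8=z.

mavqz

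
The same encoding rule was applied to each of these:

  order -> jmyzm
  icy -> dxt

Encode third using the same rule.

Compare letters: o→j is +21, r→m is +21, d→y is +21 — a constant shift. Each letter is shifted forward by 21 in the alphabet (a Caesar shift of +21).
For third: t+21=o, h+21=c, i+21=d, r+21=m, d+21=y.

ocdmy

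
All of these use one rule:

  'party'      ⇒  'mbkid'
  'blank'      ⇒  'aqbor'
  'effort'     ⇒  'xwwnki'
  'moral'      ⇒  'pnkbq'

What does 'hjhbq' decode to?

usual

p(15)→m(12) and a(0)→b(1) fit y≡25x+1 (mod 26); the inverse of 25 mod 26 is 25. This is an affine cipher: with a=0,…,z=25, each position x becomes (25x+1) mod 26.
Decoding hjhbq: h(7)→25·(7−1)≡20=u; j(9)→25·(9−1)≡18=s; h(7)→25·(7−1)≡20=u; b(1)→25·(1−1)≡0=a; q(16)→25·(16−1)≡11=l (all mod 26).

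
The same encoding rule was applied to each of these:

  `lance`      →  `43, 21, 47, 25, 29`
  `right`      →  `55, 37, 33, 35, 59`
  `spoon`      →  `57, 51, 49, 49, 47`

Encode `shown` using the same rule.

l(#12)→43 and a(#1)→21: differences scale by 2, so n = 2·pos + 19. With a=1..z=26, the number is 2·pos + 19.
On shown: s=19→57, h=8→35, o=15→49, w=23→65, n=14→47.

57, 35, 49, 65, 47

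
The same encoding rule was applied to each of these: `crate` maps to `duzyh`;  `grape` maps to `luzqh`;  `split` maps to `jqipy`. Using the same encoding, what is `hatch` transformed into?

azyda

This is an affine cipher: with a=0,…,z=25, each position x becomes (15x+25) mod 26.
On hatch: h(7)→15·7+25≡0=a; a(0)→15·0+25≡25=z; t(19)→15·19+25≡24=y; c(2)→15·2+25≡3=d; h(7)→15·7+25≡0=a (all mod 26).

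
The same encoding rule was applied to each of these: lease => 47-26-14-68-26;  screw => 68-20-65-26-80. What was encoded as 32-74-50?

l(#12)→47 and e(#5)→26: differences scale by 3, so n = 3·pos + 11. The formula is n = 3×(alphabet index, a=1) + 11.
Decoding 32-74-50: 32→(32−11)÷3=7=g, 74→(74−11)÷3=21=u, 50→(50−11)÷3=13=m.

gum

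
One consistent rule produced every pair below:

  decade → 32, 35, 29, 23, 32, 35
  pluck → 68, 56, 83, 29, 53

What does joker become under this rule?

50, 65, 53, 35, 74

d(#4)→32 and e(#5)→35: differences scale by 3, so n = 3·pos + 20. The formula is n = 3×(alphabet index, a=1) + 20.
For joker: j=10→50, o=15→65, k=11→53, e=5→35, r=18→74.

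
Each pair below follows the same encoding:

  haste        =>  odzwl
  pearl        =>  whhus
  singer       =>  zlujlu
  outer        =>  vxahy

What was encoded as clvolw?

violet

Shifts by position in haste: pos 0: h→o (+7), pos 1: a→d (+3), pos 2: s→z (+7), pos 3: t→w (+3) — repeating every 2. It's a Vigenère-style cipher with numeric key [7,3]: position i shifts by key[i mod 2].
Reversing it on clvolw: c−7=v, l−3=i, v−7=o, o−3=l, l−7=e, w−3=t.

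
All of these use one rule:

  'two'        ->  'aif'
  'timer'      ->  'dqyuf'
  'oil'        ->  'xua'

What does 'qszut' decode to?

The output letters match the input read backwards, each shifted +12: two reversed is owt. Read the word backwards and shift each letter +12.
Decoding qszut: shift back: q−12=e, s−12=g, z−12=n, u−12=i, t−12=h → egnih; then reverse → hinge.

hinge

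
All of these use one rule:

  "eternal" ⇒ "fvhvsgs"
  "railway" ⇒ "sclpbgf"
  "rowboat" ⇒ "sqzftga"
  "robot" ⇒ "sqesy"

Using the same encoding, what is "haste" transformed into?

In eternal: e→f is +1, t→v is +2, e→h is +3, r→v is +4 — the shift increases by 1 each position. Each letter shifts forward by (position + 1), i.e. 1, 2, 3, … — the shift grows by one for each successive letter.
Applying it to haste: h+1=i, a+2=c, s+3=v, t+4=x, e+5=j.

icvxj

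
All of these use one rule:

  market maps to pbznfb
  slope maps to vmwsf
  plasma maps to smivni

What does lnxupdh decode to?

improve

Shifts by position in market: pos 0: m→p (+3), pos 1: a→b (+1), pos 2: r→z (+8), pos 3: k→n (+3), pos 4: e→f (+1), pos 5: t→b (+8) — repeating every 3. It's a Vigenère-style cipher with numeric key [3,1,8]: position i shifts by key[i mod 3].
Reversing it on lnxupdh: l−3=i, n−1=m, x−8=p, u−3=r, p−1=o, d−8=v, h−3=e.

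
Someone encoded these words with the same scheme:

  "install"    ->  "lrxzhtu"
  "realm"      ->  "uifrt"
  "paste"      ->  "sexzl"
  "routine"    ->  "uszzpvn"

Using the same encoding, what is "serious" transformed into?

In install: i→l is +3, n→r is +4, s→x is +5, t→z is +6 — the shift increases by 1 each position. Letter i (0-indexed) is shifted by i+3, so successive shifts are 3, 4, 5, ….
For serious: s+3=v, e+4=i, r+5=w, i+6=o, o+7=v, u+8=c, s+9=b.

viwovcb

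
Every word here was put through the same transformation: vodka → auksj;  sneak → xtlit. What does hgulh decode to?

candy

The shift increases by 1 at each position, starting from +5: 5, 6, 7, ….
Reversing it on hgulh: h−5=c, g−6=a, u−7=n, l−8=d, h−9=y.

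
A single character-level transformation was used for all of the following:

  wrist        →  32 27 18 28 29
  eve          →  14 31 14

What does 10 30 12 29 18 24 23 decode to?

auction

w is letter #23 and maps to 32: an offset of 9. Letters become their 1-based position plus 9 (so a→10, b→11, …).
Decoding 10 30 12 29 18 24 23: 10→(10−9)÷1=1=a, 30→(30−9)÷1=21=u, 12→(12−9)÷1=3=c, 29→(29−9)÷1=20=t, 18→(18−9)÷1=9=i, 24→(24−9)÷1=15=o, 23→(23−9)÷1=14=n.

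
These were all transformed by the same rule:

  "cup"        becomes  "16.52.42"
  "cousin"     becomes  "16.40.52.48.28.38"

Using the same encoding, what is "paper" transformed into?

c(#3)→16 and u(#21)→52: differences scale by 2, so n = 2·pos + 10. Each letter becomes 2×(its alphabet position, a=1..z=26) + 10.
Applying it to paper: p=16→42, a=1→12, p=16→42, e=5→20, r=18→46.

42.12.42.20.46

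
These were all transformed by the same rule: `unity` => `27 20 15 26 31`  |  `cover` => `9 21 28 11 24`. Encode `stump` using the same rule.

25 26 27 19 22

Each letter is replaced by its alphabet position (a=1..z=26) + 6.
Applying it to stump: s=19→25, t=20→26, u=21→27, m=13→19, p=16→22.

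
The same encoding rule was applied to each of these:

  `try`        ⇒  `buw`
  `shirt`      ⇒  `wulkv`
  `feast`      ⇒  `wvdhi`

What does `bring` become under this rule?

The word is reversed, then every letter is shifted forward by 3.
On bring: reverse → gnirb; then shift: g+3=j, n+3=q, i+3=l, r+3=u, b+3=e.

jqlue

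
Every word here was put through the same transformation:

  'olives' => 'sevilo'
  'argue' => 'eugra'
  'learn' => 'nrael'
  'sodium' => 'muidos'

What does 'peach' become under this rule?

The output letters match the input read backwards: olives reversed is sevilo. It's just the letters in reverse order.
For peach: reverse → hcaep.

hcaep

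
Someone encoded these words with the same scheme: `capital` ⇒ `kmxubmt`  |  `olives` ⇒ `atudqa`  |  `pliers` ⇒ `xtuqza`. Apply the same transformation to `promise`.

xzauuaq

The shift depends on letter class: consonant c→k is +8, but vowel a→m is +12. Vowels shift forward by 12 and consonants shift forward by 8.
For promise: p(cons)+8=x, r(cons)+8=z, o(vowel)+12=a, m(cons)+8=u, i(vowel)+12=u, s(cons)+8=a, e(vowel)+12=q.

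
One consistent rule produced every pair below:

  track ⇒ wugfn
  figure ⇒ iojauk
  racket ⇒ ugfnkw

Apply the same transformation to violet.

The shift depends on letter class: consonant t→w is +3, but vowel a→g is +6. Vowels shift forward by 6 and consonants shift forward by 3.
Applying it to violet: v(cons)+3=y, i(vowel)+6=o, o(vowel)+6=u, l(cons)+3=o, e(vowel)+6=k, t(cons)+3=w.

youokw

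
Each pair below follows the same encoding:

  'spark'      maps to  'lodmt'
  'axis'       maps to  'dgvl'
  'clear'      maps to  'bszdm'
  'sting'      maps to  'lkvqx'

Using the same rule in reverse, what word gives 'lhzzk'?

sweet

s(18)→l(11) and p(15)→o(14) fit y≡25x+3 (mod 26); the inverse of 25 mod 26 is 25. This is an affine cipher: with a=0,…,z=25, each position x becomes (25x+3) mod 26.
Reversing it on lhzzk: l(11)→25·(11−3)≡18=s; h(7)→25·(7−3)≡22=w; z(25)→25·(25−3)≡4=e; z(25)→25·(25−3)≡4=e; k(10)→25·(10−3)≡19=t (all mod 26).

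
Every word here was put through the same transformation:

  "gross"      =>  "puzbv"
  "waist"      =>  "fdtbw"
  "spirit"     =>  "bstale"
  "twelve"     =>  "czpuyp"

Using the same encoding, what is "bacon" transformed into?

Shifts by position in gross: pos 0: g→p (+9), pos 1: r→u (+3), pos 2: o→z (+11), pos 3: s→b (+9), pos 4: s→v (+3) — repeating every 3. A repeating key of period 3 is used — shifts +9, +3, +11 over and over.
For bacon: b+9=k, a+3=d, c+11=n, o+9=x, n+3=q.

kdnxq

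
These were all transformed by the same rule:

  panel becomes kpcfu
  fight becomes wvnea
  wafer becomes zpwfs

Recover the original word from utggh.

lobby

p(15)→k(10) and a(0)→p(15) fit y≡17x+15 (mod 26); the inverse of 17 mod 26 is 23. Each letter's alphabet position (a=0..z=25) is mapped through 17·x+15 mod 26 — an affine cipher.
Reversing it on utggh: u(20)→23·(20−15)≡11=l; t(19)→23·(19−15)≡14=o; g(6)→23·(6−15)≡1=b; g(6)→23·(6−15)≡1=b; h(7)→23·(7−15)≡24=y (all mod 26).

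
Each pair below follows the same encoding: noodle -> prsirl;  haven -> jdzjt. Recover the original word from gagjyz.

In noodle: n→p is +2, o→r is +3, o→s is +4, d→i is +5 — the shift increases by 1 each position. Each letter shifts forward by (position + 2), i.e. 2, 3, 4, … — the shift grows by one for each successive letter.
Decoding gagjyz: g−2=e, a−3=x, g−4=c, j−5=e, y−6=s, z−7=s.

excess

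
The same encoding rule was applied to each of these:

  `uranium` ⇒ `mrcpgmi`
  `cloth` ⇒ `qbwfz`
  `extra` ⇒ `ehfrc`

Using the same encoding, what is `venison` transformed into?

tepgywp

u(20)→m(12) and r(17)→r(17) fit y≡7x+2 (mod 26); the inverse of 7 mod 26 is 15. Treating letters as 0–25, the rule is x ↦ 7x + 2 (mod 26).
Applying it to venison: v(21)→7·21+2≡19=t; e(4)→7·4+2≡4=e; n(13)→7·13+2≡15=p; i(8)→7·8+2≡6=g; s(18)→7·18+2≡24=y; o(14)→7·14+2≡22=w; n(13)→7·13+2≡15=p (all mod 26).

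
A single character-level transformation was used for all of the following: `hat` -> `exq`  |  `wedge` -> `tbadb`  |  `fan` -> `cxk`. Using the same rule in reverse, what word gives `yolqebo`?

brother

Compare letters: h→e is +23, a→x is +23, t→q is +23 — a constant shift. Every letter moves 23 places later in the alphabet, wrapping around z→a.
Reversing it on yolqebo: y−23=b, o−23=r, l−23=o, q−23=t, e−23=h, b−23=e, o−23=r.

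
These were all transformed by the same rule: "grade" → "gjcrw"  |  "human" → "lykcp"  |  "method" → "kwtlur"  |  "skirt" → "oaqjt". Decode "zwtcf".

g(6)→g(6) and r(17)→j(9) fit y≡5x+2 (mod 26); the inverse of 5 mod 26 is 21. This is an affine cipher: with a=0,…,z=25, each position x becomes (5x+2) mod 26.
Reversing it on zwtcf: z(25)→21·(25−2)≡15=p; w(22)→21·(22−2)≡4=e; t(19)→21·(19−2)≡19=t; c(2)→21·(2−2)≡0=a; f(5)→21·(5−2)≡11=l (all mod 26).

petal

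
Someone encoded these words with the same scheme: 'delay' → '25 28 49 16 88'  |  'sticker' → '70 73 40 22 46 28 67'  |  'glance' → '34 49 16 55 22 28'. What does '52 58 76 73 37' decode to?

mouth

d(#4)→25 and e(#5)→28: differences scale by 3, so n = 3·pos + 13. Each letter becomes 3×(its alphabet position, a=1..z=26) + 13.
Reversing it on 52 58 76 73 37: 52→(52−13)÷3=13=m, 58→(58−13)÷3=15=o, 76→(76−13)÷3=21=u, 73→(73−13)÷3=20=t, 37→(37−13)÷3=8=h.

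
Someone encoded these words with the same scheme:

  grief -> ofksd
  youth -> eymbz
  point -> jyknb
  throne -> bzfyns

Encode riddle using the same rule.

Treating letters as 0–25, the rule is x ↦ 11x + 0 (mod 26).
Applying it to riddle: r(17)→11·17+0≡5=f; i(8)→11·8+0≡10=k; d(3)→11·3+0≡7=h; d(3)→11·3+0≡7=h; l(11)→11·11+0≡17=r; e(4)→11·4+0≡18=s (all mod 26).

fkhhrs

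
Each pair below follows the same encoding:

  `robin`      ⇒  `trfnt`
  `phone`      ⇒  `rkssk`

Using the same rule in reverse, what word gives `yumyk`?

write

In robin: r→t is +2, o→r is +3, b→f is +4, i→n is +5 — the shift increases by 1 each position. Each letter shifts forward by (position + 2), i.e. 2, 3, 4, … — the shift grows by one for each successive letter.
Decoding yumyk: y−2=w, u−3=r, m−4=i, y−5=t, k−6=e.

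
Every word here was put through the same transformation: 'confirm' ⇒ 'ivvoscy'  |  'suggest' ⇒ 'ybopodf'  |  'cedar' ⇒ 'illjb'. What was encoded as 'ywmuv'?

spell

In confirm: c→i is +6, o→v is +7, n→v is +8, f→o is +9 — the shift increases by 1 each position. The shift increases by 1 at each position, starting from +6: 6, 7, 8, ….
Reversing it on ywmuv: y−6=s, w−7=p, m−8=e, u−9=l, v−10=l.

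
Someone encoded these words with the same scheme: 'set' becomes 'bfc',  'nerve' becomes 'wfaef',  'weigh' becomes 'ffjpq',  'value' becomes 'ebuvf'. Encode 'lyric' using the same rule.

uhajl

The rule splits by letter class: vowels +1, consonants +9.
For lyric: l(cons)+9=u, y(cons)+9=h, r(cons)+9=a, i(vowel)+1=j, c(cons)+9=l.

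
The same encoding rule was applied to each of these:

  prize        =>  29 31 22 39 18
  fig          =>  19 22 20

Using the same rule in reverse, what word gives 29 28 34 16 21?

p is letter #16 and maps to 29: an offset of 13. Each letter is replaced by its alphabet position (a=1..z=26) + 13.
Decoding 29 28 34 16 21: 29→(29−13)÷1=16=p, 28→(28−13)÷1=15=o, 34→(34−13)÷1=21=u, 16→(16−13)÷1=3=c, 21→(21−13)÷1=8=h.

pouch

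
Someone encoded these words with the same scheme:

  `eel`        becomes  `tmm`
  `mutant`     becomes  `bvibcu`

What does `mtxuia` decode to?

sample

The word is reversed, then every letter is shifted forward by 8.
Decoding mtxuia: shift back: m−8=e, t−8=l, x−8=p, u−8=m, i−8=a, a−8=s → elpmas; then reverse → sample.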